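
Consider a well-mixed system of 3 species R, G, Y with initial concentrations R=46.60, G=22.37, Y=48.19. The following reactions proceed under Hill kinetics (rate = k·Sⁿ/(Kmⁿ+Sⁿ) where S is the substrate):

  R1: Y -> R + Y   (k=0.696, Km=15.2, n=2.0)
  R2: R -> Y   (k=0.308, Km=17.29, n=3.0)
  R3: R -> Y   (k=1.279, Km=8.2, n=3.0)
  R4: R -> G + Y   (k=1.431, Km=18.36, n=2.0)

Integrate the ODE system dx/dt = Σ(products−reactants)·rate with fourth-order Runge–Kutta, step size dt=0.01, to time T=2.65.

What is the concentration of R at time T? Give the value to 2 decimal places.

R at T = 40.94

RK4 with dt=0.01: 265 steps to T=2.65. Trajectory (selected grid times):
t=0.00: R=46.60 G=22.37 Y=48.19
t=0.29: R=45.97 G=22.73 Y=49.00
t=0.59: R=45.32 G=23.10 Y=49.84
t=0.88: R=44.70 G=23.45 Y=50.65
t=1.18: R=44.06 G=23.82 Y=51.49
t=1.47: R=43.44 G=24.17 Y=52.29
t=1.77: R=42.80 G=24.54 Y=53.12
t=2.06: R=42.18 G=24.89 Y=53.92
t=2.36: R=41.55 G=25.25 Y=54.75
t=2.65: R=40.94 G=25.59 Y=55.55
Read off R at T=2.65: 40.94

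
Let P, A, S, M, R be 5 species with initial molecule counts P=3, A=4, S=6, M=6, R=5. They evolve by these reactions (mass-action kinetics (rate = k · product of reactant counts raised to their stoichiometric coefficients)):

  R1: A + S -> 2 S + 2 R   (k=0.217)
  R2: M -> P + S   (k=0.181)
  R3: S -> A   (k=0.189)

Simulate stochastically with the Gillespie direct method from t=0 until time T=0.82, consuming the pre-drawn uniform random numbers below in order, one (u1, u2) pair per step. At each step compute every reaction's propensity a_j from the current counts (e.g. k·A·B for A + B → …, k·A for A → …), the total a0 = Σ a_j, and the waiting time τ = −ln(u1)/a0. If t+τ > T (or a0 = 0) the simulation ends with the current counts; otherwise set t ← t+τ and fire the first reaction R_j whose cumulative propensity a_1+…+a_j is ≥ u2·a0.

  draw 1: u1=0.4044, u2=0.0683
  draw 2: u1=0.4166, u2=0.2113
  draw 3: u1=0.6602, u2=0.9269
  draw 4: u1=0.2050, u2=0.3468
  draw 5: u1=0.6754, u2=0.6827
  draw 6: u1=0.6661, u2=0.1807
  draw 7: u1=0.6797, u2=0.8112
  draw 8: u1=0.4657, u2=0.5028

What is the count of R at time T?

R at T = 13

t=0.000: P=3 A=4 S=6 M=6 R=5
Draw 1: a1=5.208, a2=1.086, a3=1.134, a0=7.428; τ=−ln(0.4044)/7.428=0.122 → t=0.122; u2·a0=0.0683·7.428=0.507 ≤ a1=5.208 → R1 fires; P=3 A=3 S=7 M=6 R=7
Draw 2: a1=4.557, a2=1.086, a3=1.323, a0=6.966; τ=−ln(0.4166)/6.966=0.126 → t=0.248; u2·a0=0.2113·6.966=1.472 ≤ a1=4.557 → R1 fires; P=3 A=2 S=8 M=6 R=9
Draw 3: a1=3.472, a2=1.086, a3=1.512, a0=6.070; τ=−ln(0.6602)/6.070=0.068 → t=0.316; u2·a0=0.9269·6.070=5.626; a1+a2=4.558 < 5.626 ≤ a1+…+a3=6.070 → R3 fires; P=3 A=3 S=7 M=6 R=9
Draw 4: a1=4.557, a2=1.086, a3=1.323, a0=6.966; τ=−ln(0.2050)/6.966=0.227 → t=0.543; u2·a0=0.3468·6.966=2.416 ≤ a1=4.557 → R1 fires; P=3 A=2 S=8 M=6 R=11
Draw 5: a1=3.472, a2=1.086, a3=1.512, a0=6.070; τ=−ln(0.6754)/6.070=0.065 → t=0.608; u2·a0=0.6827·6.070=4.144; a1=3.472 < 4.144 ≤ a1+a2=4.558 → R2 fires; P=4 A=2 S=9 M=5 R=11
Draw 6: a1=3.906, a2=0.905, a3=1.701, a0=6.512; τ=−ln(0.6661)/6.512=0.062 → t=0.671; u2·a0=0.1807·6.512=1.177 ≤ a1=3.906 → R1 fires; P=4 A=1 S=10 M=5 R=13
Draw 7: a1=2.170, a2=0.905, a3=1.890, a0=4.965; τ=−ln(0.6797)/4.965=0.078 → t=0.748; u2·a0=0.8112·4.965=4.028; a1+a2=3.075 < 4.028 ≤ a1+…+a3=4.965 → R3 fires; P=4 A=2 S=9 M=5 R=13
Draw 8: a1=3.906, a2=0.905, a3=1.701, a0=6.512; τ=−ln(0.4657)/6.512=0.117 → t=0.866 > T=0.82: stop.
Read off R at T=0.82: 13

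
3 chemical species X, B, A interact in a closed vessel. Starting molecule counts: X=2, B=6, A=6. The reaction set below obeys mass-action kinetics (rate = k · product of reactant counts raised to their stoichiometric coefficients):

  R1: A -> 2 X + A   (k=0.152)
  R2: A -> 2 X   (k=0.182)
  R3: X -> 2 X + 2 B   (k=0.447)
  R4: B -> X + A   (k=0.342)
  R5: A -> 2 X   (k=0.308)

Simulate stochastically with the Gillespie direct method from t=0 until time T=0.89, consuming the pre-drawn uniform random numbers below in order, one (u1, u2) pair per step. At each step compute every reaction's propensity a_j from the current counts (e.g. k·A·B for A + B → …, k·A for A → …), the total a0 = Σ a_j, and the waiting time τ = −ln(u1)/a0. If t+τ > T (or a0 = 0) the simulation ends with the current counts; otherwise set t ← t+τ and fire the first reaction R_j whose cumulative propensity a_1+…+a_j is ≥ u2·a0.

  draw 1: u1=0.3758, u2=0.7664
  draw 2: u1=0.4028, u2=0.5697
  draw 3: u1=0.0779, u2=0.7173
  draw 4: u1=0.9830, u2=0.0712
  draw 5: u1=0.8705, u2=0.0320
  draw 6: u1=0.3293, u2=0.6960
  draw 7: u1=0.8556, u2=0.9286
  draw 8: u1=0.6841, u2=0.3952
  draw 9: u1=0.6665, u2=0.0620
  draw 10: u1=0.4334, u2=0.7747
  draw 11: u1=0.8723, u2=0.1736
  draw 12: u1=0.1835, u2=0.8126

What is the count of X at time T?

t=0.000: X=2 B=6 A=6
Draw 1: a1=0.912, a2=1.092, a3=0.894, a4=2.052, a5=1.848, a0=6.798; τ=−ln(0.3758)/6.798=0.144 → t=0.144; u2·a0=0.7664·6.798=5.210; a1+…+a4=4.950 < 5.210 ≤ a1+…+a5=6.798 → R5 fires; X=4 B=6 A=5
Draw 2: a1=0.760, a2=0.910, a3=1.788, a4=2.052, a5=1.540, a0=7.050; τ=−ln(0.4028)/7.050=0.129 → t=0.273; u2·a0=0.5697·7.050=4.016; a1+…+a3=3.458 < 4.016 ≤ a1+…+a4=5.510 → R4 fires; X=5 B=5 A=6
Draw 3: a1=0.912, a2=1.092, a3=2.235, a4=1.710, a5=1.848, a0=7.797; τ=−ln(0.0779)/7.797=0.327 → t=0.600; u2·a0=0.7173·7.797=5.593; a1+…+a3=4.239 < 5.593 ≤ a1+…+a4=5.949 → R4 fires; X=6 B=4 A=7
Draw 4: a1=1.064, a2=1.274, a3=2.682, a4=1.368, a5=2.156, a0=8.544; τ=−ln(0.9830)/8.544=0.002 → t=0.602; u2·a0=0.0712·8.544=0.608 ≤ a1=1.064 → R1 fires; X=8 B=4 A=7
Draw 5: a1=1.064, a2=1.274, a3=3.576, a4=1.368, a5=2.156, a0=9.438; τ=−ln(0.8705)/9.438=0.015 → t=0.617; u2·a0=0.0320·9.438=0.302 ≤ a1=1.064 → R1 fires; X=10 B=4 A=7
Draw 6: a1=1.064, a2=1.274, a3=4.470, a4=1.368, a5=2.156, a0=10.332; τ=−ln(0.3293)/10.332=0.108 → t=0.725; u2·a0=0.6960·10.332=7.191; a1+…+a3=6.808 < 7.191 ≤ a1+…+a4=8.176 → R4 fires; X=11 B=3 A=8
Draw 7: a1=1.216, a2=1.456, a3=4.917, a4=1.026, a5=2.464, a0=11.079; τ=−ln(0.8556)/11.079=0.014 → t=0.739; u2·a0=0.9286·11.079=10.288; a1+…+a4=8.615 < 10.288 ≤ a1+…+a5=11.079 → R5 fires; X=13 B=3 A=7
Draw 8: a1=1.064, a2=1.274, a3=5.811, a4=1.026, a5=2.156, a0=11.331; τ=−ln(0.6841)/11.331=0.034 → t=0.772; u2·a0=0.3952·11.331=4.478; a1+a2=2.338 < 4.478 ≤ a1+…+a3=8.149 → R3 fires; X=14 B=5 A=7
Draw 9: a1=1.064, a2=1.274, a3=6.258, a4=1.710, a5=2.156, a0=12.462; τ=−ln(0.6665)/12.462=0.033 → t=0.805; u2·a0=0.0620·12.462=0.773 ≤ a1=1.064 → R1 fires; X=16 B=5 A=7
Draw 10: a1=1.064, a2=1.274, a3=7.152, a4=1.710, a5=2.156, a0=13.356; τ=−ln(0.4334)/13.356=0.063 → t=0.867; u2·a0=0.7747·13.356=10.347; a1+…+a3=9.490 < 10.347 ≤ a1+…+a4=11.200 → R4 fires; X=17 B=4 A=8
Draw 11: a1=1.216, a2=1.456, a3=7.599, a4=1.368, a5=2.464, a0=14.103; τ=−ln(0.8723)/14.103=0.010 → t=0.877; u2·a0=0.1736·14.103=2.448; a1=1.216 < 2.448 ≤ a1+a2=2.672 → R2 fires; X=19 B=4 A=7
Draw 12: a1=1.064, a2=1.274, a3=8.493, a4=1.368, a5=2.156, a0=14.355; τ=−ln(0.1835)/14.355=0.118 → t=0.995 > T=0.89: stop.
Read off X at T=0.89: 19

X at T = 19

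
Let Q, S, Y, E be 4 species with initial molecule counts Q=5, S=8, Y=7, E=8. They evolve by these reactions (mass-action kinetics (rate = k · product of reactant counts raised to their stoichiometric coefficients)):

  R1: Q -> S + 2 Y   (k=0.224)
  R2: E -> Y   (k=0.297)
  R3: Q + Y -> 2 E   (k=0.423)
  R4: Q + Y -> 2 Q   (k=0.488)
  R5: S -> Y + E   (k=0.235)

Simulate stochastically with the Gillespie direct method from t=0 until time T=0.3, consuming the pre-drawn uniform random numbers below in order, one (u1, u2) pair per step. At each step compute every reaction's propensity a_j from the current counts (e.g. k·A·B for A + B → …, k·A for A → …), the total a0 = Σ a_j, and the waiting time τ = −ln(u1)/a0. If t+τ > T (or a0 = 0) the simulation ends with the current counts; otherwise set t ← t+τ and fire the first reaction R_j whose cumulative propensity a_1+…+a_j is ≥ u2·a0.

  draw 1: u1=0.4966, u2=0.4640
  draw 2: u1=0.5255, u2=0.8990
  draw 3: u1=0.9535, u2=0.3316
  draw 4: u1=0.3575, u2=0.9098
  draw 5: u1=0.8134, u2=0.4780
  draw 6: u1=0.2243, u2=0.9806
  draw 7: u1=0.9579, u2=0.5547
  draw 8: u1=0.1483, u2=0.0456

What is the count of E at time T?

E at T = 17

t=0.000: Q=5 S=8 Y=7 E=8
Draw 1: a1=1.120, a2=2.376, a3=14.805, a4=17.080, a5=1.880, a0=37.261; τ=−ln(0.4966)/37.261=0.019 → t=0.019; u2·a0=0.4640·37.261=17.289; a1+a2=3.496 < 17.289 ≤ a1+…+a3=18.301 → R3 fires; Q=4 S=8 Y=6 E=10
Draw 2: a1=0.896, a2=2.970, a3=10.152, a4=11.712, a5=1.880, a0=27.610; τ=−ln(0.5255)/27.610=0.023 → t=0.042; u2·a0=0.8990·27.610=24.821; a1+…+a3=14.018 < 24.821 ≤ a1+…+a4=25.730 → R4 fires; Q=5 S=8 Y=5 E=10
Draw 3: a1=1.120, a2=2.970, a3=10.575, a4=12.200, a5=1.880, a0=28.745; τ=−ln(0.9535)/28.745=0.002 → t=0.044; u2·a0=0.3316·28.745=9.532; a1+a2=4.090 < 9.532 ≤ a1+…+a3=14.665 → R3 fires; Q=4 S=8 Y=4 E=12
Draw 4: a1=0.896, a2=3.564, a3=6.768, a4=7.808, a5=1.880, a0=20.916; τ=−ln(0.3575)/20.916=0.049 → t=0.093; u2·a0=0.9098·20.916=19.029; a1+…+a3=11.228 < 19.029 ≤ a1+…+a4=19.036 → R4 fires; Q=5 S=8 Y=3 E=12
Draw 5: a1=1.120, a2=3.564, a3=6.345, a4=7.320, a5=1.880, a0=20.229; τ=−ln(0.8134)/20.229=0.010 → t=0.103; u2·a0=0.4780·20.229=9.669; a1+a2=4.684 < 9.669 ≤ a1+…+a3=11.029 → R3 fires; Q=4 S=8 Y=2 E=14
Draw 6: a1=0.896, a2=4.158, a3=3.384, a4=3.904, a5=1.880, a0=14.222; τ=−ln(0.2243)/14.222=0.105 → t=0.208; u2·a0=0.9806·14.222=13.946; a1+…+a4=12.342 < 13.946 ≤ a1+…+a5=14.222 → R5 fires; Q=4 S=7 Y=3 E=15
Draw 7: a1=0.896, a2=4.455, a3=5.076, a4=5.856, a5=1.645, a0=17.928; τ=−ln(0.9579)/17.928=0.002 → t=0.211; u2·a0=0.5547·17.928=9.945; a1+a2=5.351 < 9.945 ≤ a1+…+a3=10.427 → R3 fires; Q=3 S=7 Y=2 E=17
Draw 8: a1=0.672, a2=5.049, a3=2.538, a4=2.928, a5=1.645, a0=12.832; τ=−ln(0.1483)/12.832=0.149 → t=0.359 > T=0.3: stop.
Read off E at T=0.3: 17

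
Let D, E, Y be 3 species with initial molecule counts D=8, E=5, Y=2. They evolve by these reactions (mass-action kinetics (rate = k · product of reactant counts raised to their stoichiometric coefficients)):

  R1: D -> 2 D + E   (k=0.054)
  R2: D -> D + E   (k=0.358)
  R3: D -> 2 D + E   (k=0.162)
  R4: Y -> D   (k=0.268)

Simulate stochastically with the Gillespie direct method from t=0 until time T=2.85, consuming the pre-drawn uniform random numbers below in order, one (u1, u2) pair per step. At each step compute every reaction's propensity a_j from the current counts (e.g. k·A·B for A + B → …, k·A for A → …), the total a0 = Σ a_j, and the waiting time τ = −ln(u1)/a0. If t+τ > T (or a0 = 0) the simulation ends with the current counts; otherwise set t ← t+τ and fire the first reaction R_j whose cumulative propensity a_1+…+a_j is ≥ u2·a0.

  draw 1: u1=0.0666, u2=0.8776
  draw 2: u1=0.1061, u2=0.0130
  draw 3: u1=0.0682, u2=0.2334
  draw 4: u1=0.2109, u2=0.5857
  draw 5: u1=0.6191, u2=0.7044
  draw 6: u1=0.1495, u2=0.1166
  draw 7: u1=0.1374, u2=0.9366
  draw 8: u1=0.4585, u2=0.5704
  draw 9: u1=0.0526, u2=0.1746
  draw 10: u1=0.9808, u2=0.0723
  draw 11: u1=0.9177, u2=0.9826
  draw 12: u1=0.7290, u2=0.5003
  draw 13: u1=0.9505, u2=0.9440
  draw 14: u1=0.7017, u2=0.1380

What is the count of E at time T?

E at T = 16

t=0.000: D=8 E=5 Y=2
Draw 1: a1=0.432, a2=2.864, a3=1.296, a4=0.536, a0=5.128; τ=−ln(0.0666)/5.128=0.528 → t=0.528; u2·a0=0.8776·5.128=4.500; a1+a2=3.296 < 4.500 ≤ a1+…+a3=4.592 → R3 fires; D=9 E=6 Y=2
Draw 2: a1=0.486, a2=3.222, a3=1.458, a4=0.536, a0=5.702; τ=−ln(0.1061)/5.702=0.393 → t=0.922; u2·a0=0.0130·5.702=0.074 ≤ a1=0.486 → R1 fires; D=10 E=7 Y=2
Draw 3: a1=0.540, a2=3.580, a3=1.620, a4=0.536, a0=6.276; τ=−ln(0.0682)/6.276=0.428 → t=1.350; u2·a0=0.2334·6.276=1.465; a1=0.540 < 1.465 ≤ a1+a2=4.120 → R2 fires; D=10 E=8 Y=2
Draw 4: a1=0.540, a2=3.580, a3=1.620, a4=0.536, a0=6.276; τ=−ln(0.2109)/6.276=0.248 → t=1.598; u2·a0=0.5857·6.276=3.676; a1=0.540 < 3.676 ≤ a1+a2=4.120 → R2 fires; D=10 E=9 Y=2
Draw 5: a1=0.540, a2=3.580, a3=1.620, a4=0.536, a0=6.276; τ=−ln(0.6191)/6.276=0.076 → t=1.674; u2·a0=0.7044·6.276=4.421; a1+a2=4.120 < 4.421 ≤ a1+…+a3=5.740 → R3 fires; D=11 E=10 Y=2
Draw 6: a1=0.594, a2=3.938, a3=1.782, a4=0.536, a0=6.850; τ=−ln(0.1495)/6.850=0.277 → t=1.951; u2·a0=0.1166·6.850=0.799; a1=0.594 < 0.799 ≤ a1+a2=4.532 → R2 fires; D=11 E=11 Y=2
Draw 7: a1=0.594, a2=3.938, a3=1.782, a4=0.536, a0=6.850; τ=−ln(0.1374)/6.850=0.290 → t=2.241; u2·a0=0.9366·6.850=6.416; a1+…+a3=6.314 < 6.416 ≤ a1+…+a4=6.850 → R4 fires; D=12 E=11 Y=1
Draw 8: a1=0.648, a2=4.296, a3=1.944, a4=0.268, a0=7.156; τ=−ln(0.4585)/7.156=0.109 → t=2.350; u2·a0=0.5704·7.156=4.082; a1=0.648 < 4.082 ≤ a1+a2=4.944 → R2 fires; D=12 E=12 Y=1
Draw 9: a1=0.648, a2=4.296, a3=1.944, a4=0.268, a0=7.156; τ=−ln(0.0526)/7.156=0.412 → t=2.762; u2·a0=0.1746·7.156=1.249; a1=0.648 < 1.249 ≤ a1+a2=4.944 → R2 fires; D=12 E=13 Y=1
Draw 10: a1=0.648, a2=4.296, a3=1.944, a4=0.268, a0=7.156; τ=−ln(0.9808)/7.156=0.003 → t=2.764; u2·a0=0.0723·7.156=0.517 ≤ a1=0.648 → R1 fires; D=13 E=14 Y=1
Draw 11: a1=0.702, a2=4.654, a3=2.106, a4=0.268, a0=7.730; τ=−ln(0.9177)/7.730=0.011 → t=2.776; u2·a0=0.9826·7.730=7.595; a1+…+a3=7.462 < 7.595 ≤ a1+…+a4=7.730 → R4 fires; D=14 E=14 Y=0
Draw 12: a1=0.756, a2=5.012, a3=2.268, a4=0.000, a0=8.036; τ=−ln(0.7290)/8.036=0.039 → t=2.815; u2·a0=0.5003·8.036=4.020; a1=0.756 < 4.020 ≤ a1+a2=5.768 → R2 fires; D=14 E=15 Y=0
Draw 13: a1=0.756, a2=5.012, a3=2.268, a4=0.000, a0=8.036; τ=−ln(0.9505)/8.036=0.006 → t=2.821; u2·a0=0.9440·8.036=7.586; a1+a2=5.768 < 7.586 ≤ a1+…+a3=8.036 → R3 fires; D=15 E=16 Y=0
Draw 14: a1=0.810, a2=5.370, a3=2.430, a4=0.000, a0=8.610; τ=−ln(0.7017)/8.610=0.041 → t=2.862 > T=2.85: stop.
Read off E at T=2.85: 16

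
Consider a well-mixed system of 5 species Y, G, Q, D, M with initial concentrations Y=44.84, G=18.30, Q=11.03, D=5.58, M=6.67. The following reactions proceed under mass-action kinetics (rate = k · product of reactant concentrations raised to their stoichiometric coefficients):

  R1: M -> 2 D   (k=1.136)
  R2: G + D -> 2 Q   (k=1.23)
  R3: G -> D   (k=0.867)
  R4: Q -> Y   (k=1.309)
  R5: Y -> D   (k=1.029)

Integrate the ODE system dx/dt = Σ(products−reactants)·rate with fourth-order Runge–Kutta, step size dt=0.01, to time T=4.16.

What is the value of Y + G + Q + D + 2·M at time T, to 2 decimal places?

Check how each reaction changes W = Y + G + Q + D + 2·M (weight of products minus weight of reactants):
R1: M -> 2 D: (1·2) − (2·1) = 2 − 2 = 0
R2: G + D -> 2 Q: (1·2) − (1·1 + 1·1) = 2 − 2 = 0
R3: G -> D: (1·1) − (1·1) = 1 − 1 = 0
R4: Q -> Y: (1·1) − (1·1) = 1 − 1 = 0
R5: Y -> D: (1·1) − (1·1) = 1 − 1 = 0
Every reaction leaves W unchanged, so W is conserved and no simulation is needed: W(T) = W(0) = 44.84 + 18.30 + 11.03 + 5.58 + 2·6.67 = 93.09

Value at T = 93.09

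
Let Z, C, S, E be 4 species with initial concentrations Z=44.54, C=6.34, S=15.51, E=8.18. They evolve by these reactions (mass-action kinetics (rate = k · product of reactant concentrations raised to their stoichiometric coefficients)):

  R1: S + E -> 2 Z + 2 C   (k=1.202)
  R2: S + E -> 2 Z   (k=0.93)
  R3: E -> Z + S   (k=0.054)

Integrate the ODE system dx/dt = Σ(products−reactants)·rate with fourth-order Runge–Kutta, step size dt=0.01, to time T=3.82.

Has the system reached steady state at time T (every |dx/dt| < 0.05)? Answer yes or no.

RK4 with dt=0.01: 382 steps to T=3.82. Trajectory (selected grid times):
t=0.00: Z=44.54 C=6.34 S=15.51 E=8.18
t=0.42: Z=60.87 C=15.54 S=7.37 E=0.01
t=0.85: Z=60.88 C=15.54 S=7.37 E=0.00
t=1.27: Z=60.88 C=15.54 S=7.37 E=0.00
t=1.70: Z=60.88 C=15.54 S=7.37 E=0.00
t=2.12: Z=60.88 C=15.54 S=7.37 E=0.00
t=2.55: Z=60.88 C=15.54 S=7.37 E=0.00
t=2.97: Z=60.88 C=15.54 S=7.37 E=0.00
t=3.40: Z=60.88 C=15.54 S=7.37 E=0.00
t=3.82: Z=60.88 C=15.54 S=7.37 E=0.00
Rates at T: R1=0.0000, R2=0.0000, R3=0.0000
dx/dt at T (Σ net stoichiometry × rate): Z=+0.0000, C=+0.0000, S=-0.0000, E=-0.0000
Largest |dx/dt| is |+0.0000| (Z) < 0.05 → steady.

Steady state at T: yes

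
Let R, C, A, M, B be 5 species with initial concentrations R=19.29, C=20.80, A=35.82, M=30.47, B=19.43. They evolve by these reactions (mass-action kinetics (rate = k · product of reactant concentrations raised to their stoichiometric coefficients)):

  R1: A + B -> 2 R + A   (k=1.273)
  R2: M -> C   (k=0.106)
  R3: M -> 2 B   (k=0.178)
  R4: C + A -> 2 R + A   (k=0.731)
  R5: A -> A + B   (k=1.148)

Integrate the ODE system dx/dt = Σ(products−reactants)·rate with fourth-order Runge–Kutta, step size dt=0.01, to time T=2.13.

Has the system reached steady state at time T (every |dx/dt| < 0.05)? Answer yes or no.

Steady state at T: no

RK4 with dt=0.01: 213 steps to T=2.13. Trajectory (selected grid times):
t=0.00: R=19.29 C=20.80 A=35.82 M=30.47 B=19.43
t=0.24: R=123.46 C=0.16 A=35.82 M=28.46 B=1.13
t=0.47: R=148.35 C=0.11 A=35.82 M=26.66 B=1.11
t=0.71: R=173.85 C=0.10 A=35.82 M=24.91 B=1.10
t=0.95: R=198.96 C=0.10 A=35.82 M=23.26 B=1.08
t=1.18: R=222.70 C=0.09 A=35.82 M=21.79 B=1.07
t=1.42: R=247.14 C=0.08 A=35.82 M=20.36 B=1.06
t=1.66: R=271.28 C=0.08 A=35.82 M=19.02 B=1.05
t=1.89: R=294.14 C=0.07 A=35.82 M=17.81 B=1.04
t=2.13: R=317.72 C=0.07 A=35.82 M=16.64 B=1.03
Rates at T: R1=47.0824, R2=1.7639, R3=2.9620, R4=1.7832, R5=41.1214
dx/dt at T (Σ net stoichiometry × rate): R=+97.7312, C=-0.0193, A=+0.0000, M=-4.7258, B=-0.0371
Largest |dx/dt| is |+97.7312| (R) ≥ 0.05 → not steady.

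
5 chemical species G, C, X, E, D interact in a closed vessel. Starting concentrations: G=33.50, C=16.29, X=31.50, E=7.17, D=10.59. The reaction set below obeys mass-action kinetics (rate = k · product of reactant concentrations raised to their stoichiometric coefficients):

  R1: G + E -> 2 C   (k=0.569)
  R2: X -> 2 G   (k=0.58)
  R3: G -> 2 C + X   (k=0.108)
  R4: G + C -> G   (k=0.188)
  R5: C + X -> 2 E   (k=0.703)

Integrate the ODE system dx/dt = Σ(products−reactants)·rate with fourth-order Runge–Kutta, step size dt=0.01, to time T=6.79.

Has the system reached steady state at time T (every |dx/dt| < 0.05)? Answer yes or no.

Steady state at T: yes

RK4 with dt=0.01: 679 steps to T=6.79. Trajectory (selected grid times):
t=0.00: G=33.50 C=16.29 X=31.50 E=7.17 D=10.59
t=0.75: G=0.00 C=44.36 X=0.00 E=33.09 D=10.59
t=1.51: G=0.00 C=44.36 X=0.00 E=33.09 D=10.59
t=2.26: G=0.00 C=44.36 X=0.00 E=33.09 D=10.59
t=3.02: G=0.00 C=44.36 X=0.00 E=33.09 D=10.59
t=3.77: G=0.00 C=44.36 X=0.00 E=33.09 D=10.59
t=4.53: G=0.00 C=44.36 X=0.00 E=33.09 D=10.59
t=5.28: G=0.00 C=44.36 X=0.00 E=33.09 D=10.59
t=6.04: G=0.00 C=44.36 X=0.00 E=33.09 D=10.59
t=6.79: G=0.00 C=44.36 X=0.00 E=33.09 D=10.59
Rates at T: R1=0.0000, R2=0.0000, R3=0.0000, R4=0.0000, R5=0.0000
dx/dt at T (Σ net stoichiometry × rate): G=-0.0000, C=+0.0000, X=-0.0000, E=-0.0000, D=+0.0000
Largest |dx/dt| is |+0.0000| (C) < 0.05 → steady.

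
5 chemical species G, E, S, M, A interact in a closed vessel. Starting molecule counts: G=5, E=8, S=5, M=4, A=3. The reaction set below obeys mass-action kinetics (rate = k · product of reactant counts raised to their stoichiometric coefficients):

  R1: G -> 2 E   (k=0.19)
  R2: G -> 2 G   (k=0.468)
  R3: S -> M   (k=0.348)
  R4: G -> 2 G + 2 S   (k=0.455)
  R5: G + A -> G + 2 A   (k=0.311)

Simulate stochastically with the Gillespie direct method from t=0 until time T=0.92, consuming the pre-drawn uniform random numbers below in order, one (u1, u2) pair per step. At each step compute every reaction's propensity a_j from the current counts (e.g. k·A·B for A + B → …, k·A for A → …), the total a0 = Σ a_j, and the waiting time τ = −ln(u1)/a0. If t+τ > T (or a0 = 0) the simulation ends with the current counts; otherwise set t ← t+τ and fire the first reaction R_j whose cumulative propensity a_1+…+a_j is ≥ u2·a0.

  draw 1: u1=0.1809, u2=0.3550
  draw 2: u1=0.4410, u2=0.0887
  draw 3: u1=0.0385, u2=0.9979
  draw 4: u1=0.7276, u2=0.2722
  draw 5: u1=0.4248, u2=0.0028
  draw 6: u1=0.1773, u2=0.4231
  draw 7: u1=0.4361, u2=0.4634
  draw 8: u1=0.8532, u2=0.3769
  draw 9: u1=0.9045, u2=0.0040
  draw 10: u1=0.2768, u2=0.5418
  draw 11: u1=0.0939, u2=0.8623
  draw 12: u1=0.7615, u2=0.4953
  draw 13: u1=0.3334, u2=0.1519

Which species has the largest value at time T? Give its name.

Dominant species at T: S

t=0.000: G=5 E=8 S=5 M=4 A=3
Draw 1: a1=0.950, a2=2.340, a3=1.740, a4=2.275, a5=4.665, a0=11.970; τ=−ln(0.1809)/11.970=0.143 → t=0.143; u2·a0=0.3550·11.970=4.249; a1+a2=3.290 < 4.249 ≤ a1+…+a3=5.030 → R3 fires; G=5 E=8 S=4 M=5 A=3
Draw 2: a1=0.950, a2=2.340, a3=1.392, a4=2.275, a5=4.665, a0=11.622; τ=−ln(0.4410)/11.622=0.070 → t=0.213; u2·a0=0.0887·11.622=1.031; a1=0.950 < 1.031 ≤ a1+a2=3.290 → R2 fires; G=6 E=8 S=4 M=5 A=3
Draw 3: a1=1.140, a2=2.808, a3=1.392, a4=2.730, a5=5.598, a0=13.668; τ=−ln(0.0385)/13.668=0.238 → t=0.452; u2·a0=0.9979·13.668=13.639; a1+…+a4=8.070 < 13.639 ≤ a1+…+a5=13.668 → R5 fires; G=6 E=8 S=4 M=5 A=4
Draw 4: a1=1.140, a2=2.808, a3=1.392, a4=2.730, a5=7.464, a0=15.534; τ=−ln(0.7276)/15.534=0.020 → t=0.472; u2·a0=0.2722·15.534=4.228; a1+a2=3.948 < 4.228 ≤ a1+…+a3=5.340 → R3 fires; G=6 E=8 S=3 M=6 A=4
Draw 5: a1=1.140, a2=2.808, a3=1.044, a4=2.730, a5=7.464, a0=15.186; τ=−ln(0.4248)/15.186=0.056 → t=0.528; u2·a0=0.0028·15.186=0.043 ≤ a1=1.140 → R1 fires; G=5 E=10 S=3 M=6 A=4
Draw 6: a1=0.950, a2=2.340, a3=1.044, a4=2.275, a5=6.220, a0=12.829; τ=−ln(0.1773)/12.829=0.135 → t=0.663; u2·a0=0.4231·12.829=5.428; a1+…+a3=4.334 < 5.428 ≤ a1+…+a4=6.609 → R4 fires; G=6 E=10 S=5 M=6 A=4
Draw 7: a1=1.140, a2=2.808, a3=1.740, a4=2.730, a5=7.464, a0=15.882; τ=−ln(0.4361)/15.882=0.052 → t=0.716; u2·a0=0.4634·15.882=7.360; a1+…+a3=5.688 < 7.360 ≤ a1+…+a4=8.418 → R4 fires; G=7 E=10 S=7 M=6 A=4
Draw 8: a1=1.330, a2=3.276, a3=2.436, a4=3.185, a5=8.708, a0=18.935; τ=−ln(0.8532)/18.935=0.008 → t=0.724; u2·a0=0.3769·18.935=7.137; a1+…+a3=7.042 < 7.137 ≤ a1+…+a4=10.227 → R4 fires; G=8 E=10 S=9 M=6 A=4
Draw 9: a1=1.520, a2=3.744, a3=3.132, a4=3.640, a5=9.952, a0=21.988; τ=−ln(0.9045)/21.988=0.005 → t=0.728; u2·a0=0.0040·21.988=0.088 ≤ a1=1.520 → R1 fires; G=7 E=12 S=9 M=6 A=4
Draw 10: a1=1.330, a2=3.276, a3=3.132, a4=3.185, a5=8.708, a0=19.631; τ=−ln(0.2768)/19.631=0.065 → t=0.794; u2·a0=0.5418·19.631=10.636; a1+…+a3=7.738 < 10.636 ≤ a1+…+a4=10.923 → R4 fires; G=8 E=12 S=11 M=6 A=4
Draw 11: a1=1.520, a2=3.744, a3=3.828, a4=3.640, a5=9.952, a0=22.684; τ=−ln(0.0939)/22.684=0.104 → t=0.898; u2·a0=0.8623·22.684=19.560; a1+…+a4=12.732 < 19.560 ≤ a1+…+a5=22.684 → R5 fires; G=8 E=12 S=11 M=6 A=5
Draw 12: a1=1.520, a2=3.744, a3=3.828, a4=3.640, a5=12.440, a0=25.172; τ=−ln(0.7615)/25.172=0.011 → t=0.909; u2·a0=0.4953·25.172=12.468; a1+…+a3=9.092 < 12.468 ≤ a1+…+a4=12.732 → R4 fires; G=9 E=12 S=13 M=6 A=5
Draw 13: a1=1.710, a2=4.212, a3=4.524, a4=4.095, a5=13.995, a0=28.536; τ=−ln(0.3334)/28.536=0.038 → t=0.948 > T=0.92: stop.
At T=0.92: G=9 E=12 S=13 M=6 A=5; the largest is S.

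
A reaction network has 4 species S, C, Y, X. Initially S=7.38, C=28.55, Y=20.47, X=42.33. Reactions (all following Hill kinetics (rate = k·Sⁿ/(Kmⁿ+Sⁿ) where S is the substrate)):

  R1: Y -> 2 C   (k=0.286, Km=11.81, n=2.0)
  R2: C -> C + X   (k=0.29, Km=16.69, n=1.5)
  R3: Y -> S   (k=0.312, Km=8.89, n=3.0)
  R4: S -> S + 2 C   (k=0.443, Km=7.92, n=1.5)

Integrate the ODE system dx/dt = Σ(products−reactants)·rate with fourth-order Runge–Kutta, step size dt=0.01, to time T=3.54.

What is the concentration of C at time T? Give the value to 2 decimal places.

RK4 with dt=0.01: 354 steps to T=3.54. Trajectory (selected grid times):
t=0.00: S=7.38 C=28.55 Y=20.47 X=42.33
t=0.39: S=7.49 C=28.88 Y=20.27 X=42.41
t=0.79: S=7.61 C=29.22 Y=20.07 X=42.49
t=1.18: S=7.72 C=29.56 Y=19.88 X=42.57
t=1.57: S=7.83 C=29.89 Y=19.69 X=42.65
t=1.97: S=7.94 C=30.24 Y=19.49 X=42.73
t=2.36: S=8.06 C=30.57 Y=19.30 X=42.81
t=2.75: S=8.17 C=30.91 Y=19.10 X=42.89
t=3.15: S=8.28 C=31.26 Y=18.91 X=42.97
t=3.54: S=8.39 C=31.60 Y=18.72 X=43.06
Read off C at T=3.54: 31.60

C at T = 31.60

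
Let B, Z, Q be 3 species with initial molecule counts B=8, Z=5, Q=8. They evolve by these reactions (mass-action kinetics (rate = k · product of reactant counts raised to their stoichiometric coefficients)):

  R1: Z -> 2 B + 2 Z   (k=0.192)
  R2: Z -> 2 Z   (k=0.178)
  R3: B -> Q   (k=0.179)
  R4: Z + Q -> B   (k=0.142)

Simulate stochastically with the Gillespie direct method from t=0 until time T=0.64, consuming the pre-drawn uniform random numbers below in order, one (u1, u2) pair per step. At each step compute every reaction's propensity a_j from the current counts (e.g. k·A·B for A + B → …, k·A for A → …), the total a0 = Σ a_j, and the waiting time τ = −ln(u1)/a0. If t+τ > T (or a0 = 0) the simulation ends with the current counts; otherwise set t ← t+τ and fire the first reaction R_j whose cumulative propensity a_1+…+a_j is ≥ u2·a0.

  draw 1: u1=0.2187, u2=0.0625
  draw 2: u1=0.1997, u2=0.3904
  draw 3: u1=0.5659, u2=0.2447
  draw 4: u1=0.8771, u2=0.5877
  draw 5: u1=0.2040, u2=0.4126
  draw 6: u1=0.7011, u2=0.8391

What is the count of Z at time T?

Z at T = 4

t=0.000: B=8 Z=5 Q=8
Draw 1: a1=0.960, a2=0.890, a3=1.432, a4=5.680, a0=8.962; τ=−ln(0.2187)/8.962=0.170 → t=0.170; u2·a0=0.0625·8.962=0.560 ≤ a1=0.960 → R1 fires; B=10 Z=6 Q=8
Draw 2: a1=1.152, a2=1.068, a3=1.790, a4=6.816, a0=10.826; τ=−ln(0.1997)/10.826=0.149 → t=0.318; u2·a0=0.3904·10.826=4.226; a1+…+a3=4.010 < 4.226 ≤ a1+…+a4=10.826 → R4 fires; B=11 Z=5 Q=7
Draw 3: a1=0.960, a2=0.890, a3=1.969, a4=4.970, a0=8.789; τ=−ln(0.5659)/8.789=0.065 → t=0.383; u2·a0=0.2447·8.789=2.151; a1+a2=1.850 < 2.151 ≤ a1+…+a3=3.819 → R3 fires; B=10 Z=5 Q=8
Draw 4: a1=0.960, a2=0.890, a3=1.790, a4=5.680, a0=9.320; τ=−ln(0.8771)/9.320=0.014 → t=0.397; u2·a0=0.5877·9.320=5.477; a1+…+a3=3.640 < 5.477 ≤ a1+…+a4=9.320 → R4 fires; B=11 Z=4 Q=7
Draw 5: a1=0.768, a2=0.712, a3=1.969, a4=3.976, a0=7.425; τ=−ln(0.2040)/7.425=0.214 → t=0.611; u2·a0=0.4126·7.425=3.064; a1+a2=1.480 < 3.064 ≤ a1+…+a3=3.449 → R3 fires; B=10 Z=4 Q=8
Draw 6: a1=0.768, a2=0.712, a3=1.790, a4=4.544, a0=7.814; τ=−ln(0.7011)/7.814=0.045 → t=0.657 > T=0.64: stop.
Read off Z at T=0.64: 4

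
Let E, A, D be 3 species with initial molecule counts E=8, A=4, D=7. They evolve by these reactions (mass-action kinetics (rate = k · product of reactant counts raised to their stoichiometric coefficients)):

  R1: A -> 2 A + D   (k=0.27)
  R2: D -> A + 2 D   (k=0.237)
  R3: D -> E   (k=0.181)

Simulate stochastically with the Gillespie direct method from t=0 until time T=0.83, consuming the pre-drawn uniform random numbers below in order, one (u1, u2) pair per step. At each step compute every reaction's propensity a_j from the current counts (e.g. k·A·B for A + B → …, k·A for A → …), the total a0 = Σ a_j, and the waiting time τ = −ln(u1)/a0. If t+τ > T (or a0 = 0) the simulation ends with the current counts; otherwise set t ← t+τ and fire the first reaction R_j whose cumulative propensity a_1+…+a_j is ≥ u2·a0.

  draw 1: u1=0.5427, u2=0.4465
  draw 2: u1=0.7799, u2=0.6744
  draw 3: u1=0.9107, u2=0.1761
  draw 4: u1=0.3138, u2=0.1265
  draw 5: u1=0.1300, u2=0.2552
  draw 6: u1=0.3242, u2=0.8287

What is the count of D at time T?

t=0.000: E=8 A=4 D=7
Draw 1: a1=1.080, a2=1.659, a3=1.267, a0=4.006; τ=−ln(0.5427)/4.006=0.153 → t=0.153; u2·a0=0.4465·4.006=1.789; a1=1.080 < 1.789 ≤ a1+a2=2.739 → R2 fires; E=8 A=5 D=8
Draw 2: a1=1.350, a2=1.896, a3=1.448, a0=4.694; τ=−ln(0.7799)/4.694=0.053 → t=0.206; u2·a0=0.6744·4.694=3.166; a1=1.350 < 3.166 ≤ a1+a2=3.246 → R2 fires; E=8 A=6 D=9
Draw 3: a1=1.620, a2=2.133, a3=1.629, a0=5.382; τ=−ln(0.9107)/5.382=0.017 → t=0.223; u2·a0=0.1761·5.382=0.948 ≤ a1=1.620 → R1 fires; E=8 A=7 D=10
Draw 4: a1=1.890, a2=2.370, a3=1.810, a0=6.070; τ=−ln(0.3138)/6.070=0.191 → t=0.414; u2·a0=0.1265·6.070=0.768 ≤ a1=1.890 → R1 fires; E=8 A=8 D=11
Draw 5: a1=2.160, a2=2.607, a3=1.991, a0=6.758; τ=−ln(0.1300)/6.758=0.302 → t=0.716; u2·a0=0.2552·6.758=1.725 ≤ a1=2.160 → R1 fires; E=8 A=9 D=12
Draw 6: a1=2.430, a2=2.844, a3=2.172, a0=7.446; τ=−ln(0.3242)/7.446=0.151 → t=0.867 > T=0.83: stop.
Read off D at T=0.83: 12

D at T = 12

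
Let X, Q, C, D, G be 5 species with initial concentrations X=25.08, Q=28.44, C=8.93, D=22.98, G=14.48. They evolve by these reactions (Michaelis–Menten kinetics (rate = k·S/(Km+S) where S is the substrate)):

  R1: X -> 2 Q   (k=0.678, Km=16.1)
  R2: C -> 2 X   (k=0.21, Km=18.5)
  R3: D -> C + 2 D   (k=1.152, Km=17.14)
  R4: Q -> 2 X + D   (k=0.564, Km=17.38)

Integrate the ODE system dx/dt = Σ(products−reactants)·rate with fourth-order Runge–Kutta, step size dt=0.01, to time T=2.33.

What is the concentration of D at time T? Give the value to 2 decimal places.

RK4 with dt=0.01: 233 steps to T=2.33. Trajectory (selected grid times):
t=0.00: X=25.08 Q=28.44 C=8.93 D=22.98 G=14.48
t=0.26: X=25.19 Q=28.56 C=9.08 D=23.24 G=14.48
t=0.52: X=25.30 Q=28.69 C=9.24 D=23.51 G=14.48
t=0.78: X=25.41 Q=28.81 C=9.39 D=23.77 G=14.48
t=1.04: X=25.53 Q=28.94 C=9.55 D=24.04 G=14.48
t=1.29: X=25.63 Q=29.06 C=9.70 D=24.29 G=14.48
t=1.55: X=25.75 Q=29.18 C=9.86 D=24.56 G=14.48
t=1.81: X=25.86 Q=29.31 C=10.02 D=24.83 G=14.48
t=2.07: X=25.97 Q=29.43 C=10.17 D=25.10 G=14.48
t=2.33: X=26.09 Q=29.56 C=10.33 D=25.37 G=14.48
Read off D at T=2.33: 25.37

D at T = 25.37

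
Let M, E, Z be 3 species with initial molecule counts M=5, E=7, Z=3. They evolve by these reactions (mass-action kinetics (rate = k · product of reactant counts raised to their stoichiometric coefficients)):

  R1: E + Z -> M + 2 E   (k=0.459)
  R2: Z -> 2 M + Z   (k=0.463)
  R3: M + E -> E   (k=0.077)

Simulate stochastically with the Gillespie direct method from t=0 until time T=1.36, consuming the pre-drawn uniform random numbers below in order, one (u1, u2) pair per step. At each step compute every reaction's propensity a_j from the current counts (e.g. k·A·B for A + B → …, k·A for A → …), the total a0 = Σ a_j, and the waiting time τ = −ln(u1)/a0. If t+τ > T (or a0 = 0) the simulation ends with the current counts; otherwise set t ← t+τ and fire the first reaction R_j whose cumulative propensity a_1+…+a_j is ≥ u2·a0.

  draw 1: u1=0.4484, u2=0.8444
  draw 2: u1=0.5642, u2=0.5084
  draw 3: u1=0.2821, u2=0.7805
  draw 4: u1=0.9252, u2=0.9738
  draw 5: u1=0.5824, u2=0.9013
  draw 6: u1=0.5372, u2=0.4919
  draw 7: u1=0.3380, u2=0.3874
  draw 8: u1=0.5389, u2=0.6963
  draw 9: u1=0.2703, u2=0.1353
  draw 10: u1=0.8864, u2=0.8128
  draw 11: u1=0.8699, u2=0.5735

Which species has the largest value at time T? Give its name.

Dominant species at T: E

t=0.000: M=5 E=7 Z=3
Draw 1: a1=9.639, a2=1.389, a3=2.695, a0=13.723; τ=−ln(0.4484)/13.723=0.058 → t=0.058; u2·a0=0.8444·13.723=11.588; a1+a2=11.028 < 11.588 ≤ a1+…+a3=13.723 → R3 fires; M=4 E=7 Z=3
Draw 2: a1=9.639, a2=1.389, a3=2.156, a0=13.184; τ=−ln(0.5642)/13.184=0.043 → t=0.102; u2·a0=0.5084·13.184=6.703 ≤ a1=9.639 → R1 fires; M=5 E=8 Z=2
Draw 3: a1=7.344, a2=0.926, a3=3.080, a0=11.350; τ=−ln(0.2821)/11.350=0.111 → t=0.213; u2·a0=0.7805·11.350=8.859; a1+a2=8.270 < 8.859 ≤ a1+…+a3=11.350 → R3 fires; M=4 E=8 Z=2
Draw 4: a1=7.344, a2=0.926, a3=2.464, a0=10.734; τ=−ln(0.9252)/10.734=0.007 → t=0.221; u2·a0=0.9738·10.734=10.453; a1+a2=8.270 < 10.453 ≤ a1+…+a3=10.734 → R3 fires; M=3 E=8 Z=2
Draw 5: a1=7.344, a2=0.926, a3=1.848, a0=10.118; τ=−ln(0.5824)/10.118=0.053 → t=0.274; u2·a0=0.9013·10.118=9.119; a1+a2=8.270 < 9.119 ≤ a1+…+a3=10.118 → R3 fires; M=2 E=8 Z=2
Draw 6: a1=7.344, a2=0.926, a3=1.232, a0=9.502; τ=−ln(0.5372)/9.502=0.065 → t=0.339; u2·a0=0.4919·9.502=4.674 ≤ a1=7.344 → R1 fires; M=3 E=9 Z=1
Draw 7: a1=4.131, a2=0.463, a3=2.079, a0=6.673; τ=−ln(0.3380)/6.673=0.163 → t=0.502; u2·a0=0.3874·6.673=2.585 ≤ a1=4.131 → R1 fires; M=4 E=10 Z=0
Draw 8: a1=0.000, a2=0.000, a3=3.080, a0=3.080; τ=−ln(0.5389)/3.080=0.201 → t=0.703; u2·a0=0.6963·3.080=2.145; a1+a2=0.000 < 2.145 ≤ a1+…+a3=3.080 → R3 fires; M=3 E=10 Z=0
Draw 9: a1=0.000, a2=0.000, a3=2.310, a0=2.310; τ=−ln(0.2703)/2.310=0.566 → t=1.269; u2·a0=0.1353·2.310=0.313; a1+a2=0.000 < 0.313 ≤ a1+…+a3=2.310 → R3 fires; M=2 E=10 Z=0
Draw 10: a1=0.000, a2=0.000, a3=1.540, a0=1.540; τ=−ln(0.8864)/1.540=0.078 → t=1.347; u2·a0=0.8128·1.540=1.252; a1+a2=0.000 < 1.252 ≤ a1+…+a3=1.540 → R3 fires; M=1 E=10 Z=0
Draw 11: a1=0.000, a2=0.000, a3=0.770, a0=0.770; τ=−ln(0.8699)/0.770=0.181 → t=1.528 > T=1.36: stop.
At T=1.36: M=1 E=10 Z=0; the largest is E.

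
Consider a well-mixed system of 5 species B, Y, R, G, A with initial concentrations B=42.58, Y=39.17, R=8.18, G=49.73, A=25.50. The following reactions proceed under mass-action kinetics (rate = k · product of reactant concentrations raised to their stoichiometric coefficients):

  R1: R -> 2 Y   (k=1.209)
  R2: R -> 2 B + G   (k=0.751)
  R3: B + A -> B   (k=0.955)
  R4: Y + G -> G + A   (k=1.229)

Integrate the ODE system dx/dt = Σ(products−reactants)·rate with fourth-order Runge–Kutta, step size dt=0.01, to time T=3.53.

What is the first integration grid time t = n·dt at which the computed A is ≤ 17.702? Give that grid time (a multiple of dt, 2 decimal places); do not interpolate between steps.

RK4 with dt=0.01: 353 steps to T=3.53. Trajectory (selected grid times):
t=0.00: B=42.58 Y=39.17 R=8.18 G=49.73 A=25.50
t=0.04: B=43.05 Y=3.67 R=7.56 G=49.97 A=17.99
t=0.05: B=43.17 Y=2.12 R=7.42 G=50.02 A=13.31
t=0.39: B=45.93 Y=0.15 R=3.81 G=51.40 A=0.23
t=0.78: B=47.49 Y=0.07 R=1.77 G=52.18 A=0.10
t=1.18: B=48.23 Y=0.03 R=0.81 G=52.55 A=0.05
t=1.57: B=48.56 Y=0.01 R=0.38 G=52.72 A=0.02
t=1.96: B=48.71 Y=0.01 R=0.18 G=52.80 A=0.01
t=2.35: B=48.79 Y=0.00 R=0.08 G=52.83 A=0.00
t=2.75: B=48.82 Y=0.00 R=0.04 G=52.85 A=0.00
t=3.14: B=48.84 Y=0.00 R=0.02 G=52.86 A=0.00
t=3.53: B=48.84 Y=0.00 R=0.01 G=52.86 A=0.00
A(0.04)=17.986 > 17.702 but A(0.05)=13.306 ≤ 17.702, so the first grid time is t=0.05.

Threshold first reached at t = 0.05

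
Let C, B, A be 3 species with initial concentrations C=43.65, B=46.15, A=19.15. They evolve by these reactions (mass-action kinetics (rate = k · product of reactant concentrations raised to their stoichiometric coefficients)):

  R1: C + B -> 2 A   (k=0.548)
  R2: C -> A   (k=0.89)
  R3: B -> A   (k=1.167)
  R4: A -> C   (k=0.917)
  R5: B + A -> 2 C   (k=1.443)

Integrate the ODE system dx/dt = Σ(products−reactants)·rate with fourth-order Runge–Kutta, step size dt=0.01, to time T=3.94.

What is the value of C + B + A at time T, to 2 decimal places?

Check how each reaction changes W = C + B + A (weight of products minus weight of reactants):
R1: C + B -> 2 A: (1·2) − (1·1 + 1·1) = 2 − 2 = 0
R2: C -> A: (1·1) − (1·1) = 1 − 1 = 0
R3: B -> A: (1·1) − (1·1) = 1 − 1 = 0
R4: A -> C: (1·1) − (1·1) = 1 − 1 = 0
R5: B + A -> 2 C: (1·2) − (1·1 + 1·1) = 2 − 2 = 0
Every reaction leaves W unchanged, so W is conserved and no simulation is needed: W(T) = W(0) = 43.65 + 46.15 + 19.15 = 108.95

Value at T = 108.95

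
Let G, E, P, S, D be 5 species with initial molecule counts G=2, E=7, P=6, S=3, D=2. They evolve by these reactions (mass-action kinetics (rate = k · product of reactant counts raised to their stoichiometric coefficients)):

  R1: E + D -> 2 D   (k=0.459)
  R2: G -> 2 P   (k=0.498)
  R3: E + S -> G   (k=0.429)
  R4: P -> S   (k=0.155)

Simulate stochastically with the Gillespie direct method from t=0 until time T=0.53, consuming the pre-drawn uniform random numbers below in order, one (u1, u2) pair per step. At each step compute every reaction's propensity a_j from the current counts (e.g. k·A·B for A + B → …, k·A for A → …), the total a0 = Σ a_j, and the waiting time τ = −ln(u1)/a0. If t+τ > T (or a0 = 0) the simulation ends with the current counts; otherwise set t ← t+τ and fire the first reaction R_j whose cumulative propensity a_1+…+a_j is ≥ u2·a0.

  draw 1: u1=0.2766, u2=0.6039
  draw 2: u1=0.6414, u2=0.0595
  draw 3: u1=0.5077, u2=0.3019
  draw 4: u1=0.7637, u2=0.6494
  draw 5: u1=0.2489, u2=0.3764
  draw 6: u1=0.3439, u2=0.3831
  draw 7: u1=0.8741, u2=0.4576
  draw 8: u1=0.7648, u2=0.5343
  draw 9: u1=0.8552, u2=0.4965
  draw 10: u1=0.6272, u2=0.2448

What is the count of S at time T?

t=0.000: G=2 E=7 P=6 S=3 D=2
Draw 1: a1=6.426, a2=0.996, a3=9.009, a4=0.930, a0=17.361; τ=−ln(0.2766)/17.361=0.074 → t=0.074; u2·a0=0.6039·17.361=10.484; a1+a2=7.422 < 10.484 ≤ a1+…+a3=16.431 → R3 fires; G=3 E=6 P=6 S=2 D=2
Draw 2: a1=5.508, a2=1.494, a3=5.148, a4=0.930, a0=13.080; τ=−ln(0.6414)/13.080=0.034 → t=0.108; u2·a0=0.0595·13.080=0.778 ≤ a1=5.508 → R1 fires; G=3 E=5 P=6 S=2 D=3
Draw 3: a1=6.885, a2=1.494, a3=4.290, a4=0.930, a0=13.599; τ=−ln(0.5077)/13.599=0.050 → t=0.158; u2·a0=0.3019·13.599=4.106 ≤ a1=6.885 → R1 fires; G=3 E=4 P=6 S=2 D=4
Draw 4: a1=7.344, a2=1.494, a3=3.432, a4=0.930, a0=13.200; τ=−ln(0.7637)/13.200=0.020 → t=0.178; u2·a0=0.6494·13.200=8.572; a1=7.344 < 8.572 ≤ a1+a2=8.838 → R2 fires; G=2 E=4 P=8 S=2 D=4
Draw 5: a1=7.344, a2=0.996, a3=3.432, a4=1.240, a0=13.012; τ=−ln(0.2489)/13.012=0.107 → t=0.285; u2·a0=0.3764·13.012=4.898 ≤ a1=7.344 → R1 fires; G=2 E=3 P=8 S=2 D=5
Draw 6: a1=6.885, a2=0.996, a3=2.574, a4=1.240, a0=11.695; τ=−ln(0.3439)/11.695=0.091 → t=0.376; u2·a0=0.3831·11.695=4.480 ≤ a1=6.885 → R1 fires; G=2 E=2 P=8 S=2 D=6
Draw 7: a1=5.508, a2=0.996, a3=1.716, a4=1.240, a0=9.460; τ=−ln(0.8741)/9.460=0.014 → t=0.391; u2·a0=0.4576·9.460=4.329 ≤ a1=5.508 → R1 fires; G=2 E=1 P=8 S=2 D=7
Draw 8: a1=3.213, a2=0.996, a3=0.858, a4=1.240, a0=6.307; τ=−ln(0.7648)/6.307=0.043 → t=0.433; u2·a0=0.5343·6.307=3.370; a1=3.213 < 3.370 ≤ a1+a2=4.209 → R2 fires; G=1 E=1 P=10 S=2 D=7
Draw 9: a1=3.213, a2=0.498, a3=0.858, a4=1.550, a0=6.119; τ=−ln(0.8552)/6.119=0.026 → t=0.459; u2·a0=0.4965·6.119=3.038 ≤ a1=3.213 → R1 fires; G=1 E=0 P=10 S=2 D=8
Draw 10: a1=0.000, a2=0.498, a3=0.000, a4=1.550, a0=2.048; τ=−ln(0.6272)/2.048=0.228 → t=0.686 > T=0.53: stop.
Read off S at T=0.53: 2

S at T = 2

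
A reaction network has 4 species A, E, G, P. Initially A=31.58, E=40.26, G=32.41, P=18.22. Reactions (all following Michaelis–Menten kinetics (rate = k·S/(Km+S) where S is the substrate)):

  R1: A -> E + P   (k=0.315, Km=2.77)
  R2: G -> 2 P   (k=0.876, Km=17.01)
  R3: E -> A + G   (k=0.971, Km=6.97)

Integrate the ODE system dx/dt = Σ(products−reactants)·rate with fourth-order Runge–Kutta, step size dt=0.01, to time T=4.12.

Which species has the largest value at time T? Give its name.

Dominant species at T: E

RK4 with dt=0.01: 412 steps to T=4.12. Trajectory (selected grid times):
t=0.00: A=31.58 E=40.26 G=32.41 P=18.22
t=0.46: A=31.83 E=40.01 G=32.53 P=18.88
t=0.92: A=32.07 E=39.77 G=32.64 P=19.54
t=1.37: A=32.32 E=39.52 G=32.75 P=20.19
t=1.83: A=32.56 E=39.28 G=32.87 P=20.86
t=2.29: A=32.81 E=39.03 G=32.98 P=21.52
t=2.75: A=33.05 E=38.79 G=33.09 P=22.19
t=3.20: A=33.29 E=38.55 G=33.20 P=22.84
t=3.66: A=33.54 E=38.30 G=33.32 P=23.51
t=4.12: A=33.78 E=38.06 G=33.43 P=24.18
At T=4.12: A=33.78 E=38.06 G=33.43 P=24.18; the largest is E.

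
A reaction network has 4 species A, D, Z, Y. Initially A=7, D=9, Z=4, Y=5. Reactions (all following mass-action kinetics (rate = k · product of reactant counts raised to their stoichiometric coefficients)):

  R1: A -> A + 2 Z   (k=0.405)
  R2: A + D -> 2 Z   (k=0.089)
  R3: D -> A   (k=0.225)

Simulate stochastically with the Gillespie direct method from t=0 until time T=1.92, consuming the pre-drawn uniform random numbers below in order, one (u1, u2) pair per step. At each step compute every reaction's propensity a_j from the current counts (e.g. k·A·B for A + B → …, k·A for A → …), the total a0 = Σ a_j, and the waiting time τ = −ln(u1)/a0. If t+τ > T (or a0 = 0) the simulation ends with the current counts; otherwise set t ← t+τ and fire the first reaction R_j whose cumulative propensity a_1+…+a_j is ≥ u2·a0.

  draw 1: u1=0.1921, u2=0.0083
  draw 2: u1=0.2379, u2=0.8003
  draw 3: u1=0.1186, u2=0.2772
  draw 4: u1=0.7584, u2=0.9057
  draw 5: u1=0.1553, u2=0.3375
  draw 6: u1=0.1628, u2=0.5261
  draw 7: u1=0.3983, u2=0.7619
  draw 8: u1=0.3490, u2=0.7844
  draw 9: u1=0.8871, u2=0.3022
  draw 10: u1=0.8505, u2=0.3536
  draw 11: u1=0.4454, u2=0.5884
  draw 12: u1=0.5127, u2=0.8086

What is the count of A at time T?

t=0.000: A=7 D=9 Z=4 Y=5
Draw 1: a1=2.835, a2=5.607, a3=2.025, a0=10.467; τ=−ln(0.1921)/10.467=0.158 → t=0.158; u2·a0=0.0083·10.467=0.087 ≤ a1=2.835 → R1 fires; A=7 D=9 Z=6 Y=5
Draw 2: a1=2.835, a2=5.607, a3=2.025, a0=10.467; τ=−ln(0.2379)/10.467=0.137 → t=0.295; u2·a0=0.8003·10.467=8.377; a1=2.835 < 8.377 ≤ a1+a2=8.442 → R2 fires; A=6 D=8 Z=8 Y=5
Draw 3: a1=2.430, a2=4.272, a3=1.800, a0=8.502; τ=−ln(0.1186)/8.502=0.251 → t=0.546; u2·a0=0.2772·8.502=2.357 ≤ a1=2.430 → R1 fires; A=6 D=8 Z=10 Y=5
Draw 4: a1=2.430, a2=4.272, a3=1.800, a0=8.502; τ=−ln(0.7584)/8.502=0.033 → t=0.578; u2·a0=0.9057·8.502=7.700; a1+a2=6.702 < 7.700 ≤ a1+…+a3=8.502 → R3 fires; A=7 D=7 Z=10 Y=5
Draw 5: a1=2.835, a2=4.361, a3=1.575, a0=8.771; τ=−ln(0.1553)/8.771=0.212 → t=0.790; u2·a0=0.3375·8.771=2.960; a1=2.835 < 2.960 ≤ a1+a2=7.196 → R2 fires; A=6 D=6 Z=12 Y=5
Draw 6: a1=2.430, a2=3.204, a3=1.350, a0=6.984; τ=−ln(0.1628)/6.984=0.260 → t=1.050; u2·a0=0.5261·6.984=3.674; a1=2.430 < 3.674 ≤ a1+a2=5.634 → R2 fires; A=5 D=5 Z=14 Y=5
Draw 7: a1=2.025, a2=2.225, a3=1.125, a0=5.375; τ=−ln(0.3983)/5.375=0.171 → t=1.222; u2·a0=0.7619·5.375=4.095; a1=2.025 < 4.095 ≤ a1+a2=4.250 → R2 fires; A=4 D=4 Z=16 Y=5
Draw 8: a1=1.620, a2=1.424, a3=0.900, a0=3.944; τ=−ln(0.3490)/3.944=0.267 → t=1.489; u2·a0=0.7844·3.944=3.094; a1+a2=3.044 < 3.094 ≤ a1+…+a3=3.944 → R3 fires; A=5 D=3 Z=16 Y=5
Draw 9: a1=2.025, a2=1.335, a3=0.675, a0=4.035; τ=−ln(0.8871)/4.035=0.030 → t=1.518; u2·a0=0.3022·4.035=1.219 ≤ a1=2.025 → R1 fires; A=5 D=3 Z=18 Y=5
Draw 10: a1=2.025, a2=1.335, a3=0.675, a0=4.035; τ=−ln(0.8505)/4.035=0.040 → t=1.558; u2·a0=0.3536·4.035=1.427 ≤ a1=2.025 → R1 fires; A=5 D=3 Z=20 Y=5
Draw 11: a1=2.025, a2=1.335, a3=0.675, a0=4.035; τ=−ln(0.4454)/4.035=0.200 → t=1.759; u2·a0=0.5884·4.035=2.374; a1=2.025 < 2.374 ≤ a1+a2=3.360 → R2 fires; A=4 D=2 Z=22 Y=5
Draw 12: a1=1.620, a2=0.712, a3=0.450, a0=2.782; τ=−ln(0.5127)/2.782=0.240 → t=1.999 > T=1.92: stop.
Read off A at T=1.92: 4

A at T = 4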